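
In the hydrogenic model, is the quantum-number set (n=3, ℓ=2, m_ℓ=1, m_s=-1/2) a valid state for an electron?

n = 3 is a positive integer. ℓ = 2 satisfies 0 ≤ ℓ ≤ n−1 = 2. m_ℓ = 1 lies in the range −ℓ … +ℓ (here −2 … 2). m_s = -1/2 is one of ±1/2.
All four constraints are satisfied.

Allowed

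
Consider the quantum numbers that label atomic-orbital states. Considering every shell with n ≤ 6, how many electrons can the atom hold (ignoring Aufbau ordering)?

Total orbitals = 1² + 2² + 3² + 4² + 5² + 6² = 91. Doubling for spin gives 182 electrons.

182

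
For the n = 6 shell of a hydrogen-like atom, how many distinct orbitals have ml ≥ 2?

10

For n = 6, l ranges over 0 … 5.
Per l-value: l=2 → 1; l=3 → 2; l=4 → 3; l=5 → 4.
Total orbitals: 1 + 2 + 3 + 4 = 10.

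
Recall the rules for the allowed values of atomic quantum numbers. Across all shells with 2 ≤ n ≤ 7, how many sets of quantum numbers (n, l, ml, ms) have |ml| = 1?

84

Treat each shell separately and count matching orbitals:
n=2 → 2; n=3 → 4; n=4 → 6; n=5 → 8; n=6 → 10; n=7 → 12.
Orbitals: 2 + 4 + 6 + 8 + 10 + 12 = 42. Including both spin states (ms = ±1/2) gives 2 × 42 = 84 states.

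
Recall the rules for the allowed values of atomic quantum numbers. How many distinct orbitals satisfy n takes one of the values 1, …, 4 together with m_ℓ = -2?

For each n in the range, tally the orbitals obeying m_ℓ = -2:
n=3 → 1; n=4 → 2.
Total orbitals: 1 + 2 = 3.

3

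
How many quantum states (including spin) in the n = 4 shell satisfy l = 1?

Contributions: l=1 → 3.
Orbitals: 3. Each orbital carries two spin states, so 3 × 2 = 6 states.

6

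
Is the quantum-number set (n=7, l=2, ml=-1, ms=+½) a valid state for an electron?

n = 7 is a positive integer. l = 2 satisfies 0 ≤ l ≤ n−1 = 6. ml = -1 lies in the range −l … +l (here −2 … 2). ms = +1/2 is one of ±1/2.
All four constraints are satisfied.

Yes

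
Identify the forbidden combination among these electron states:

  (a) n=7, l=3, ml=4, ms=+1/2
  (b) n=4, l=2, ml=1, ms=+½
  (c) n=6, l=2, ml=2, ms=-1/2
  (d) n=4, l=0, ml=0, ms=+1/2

(a) has |ml| = 4 > l = 3, violating −l ≤ ml ≤ l.
The remaining sets (b), (c), (d) satisfy all four rules.

(a)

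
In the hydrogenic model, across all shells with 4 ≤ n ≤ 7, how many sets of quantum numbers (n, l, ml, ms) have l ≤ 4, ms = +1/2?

Treat each shell separately and count matching orbitals:
n=4 → 16; n=5 → 25; n=6 → 25; n=7 → 25.
Orbitals: 16 + 25 + 25 + 25 = 91. With ms fixed to +1/2 there is one state per orbital, so 91 states.

91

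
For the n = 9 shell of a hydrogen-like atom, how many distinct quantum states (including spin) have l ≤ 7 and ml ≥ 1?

56

Go through l = 0, …, 8 (the values permitted for n = 9).
The (l, ml) pairs meeting l ≤ 7 and ml ≥ 1 give: l=1 → 1; l=2 → 2; l=3 → 3; l=4 → 4; l=5 → 5; l=6 → 6; l=7 → 7.
Orbitals: 1 + 2 + 3 + 4 + 5 + 6 + 7 = 28. Each orbital carries two spin states, so 28 × 2 = 56 states.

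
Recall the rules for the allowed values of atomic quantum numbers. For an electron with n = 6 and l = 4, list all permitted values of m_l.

m_l takes every integer from −l to +l. With l = 4 that gives the 9 values -4, -3, -2, -1, 0, 1, 2, 3, 4.

-4, -3, -2, -1, 0, 1, 2, 3, 4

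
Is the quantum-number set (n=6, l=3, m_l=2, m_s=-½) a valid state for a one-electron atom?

Yes

n = 6 is a positive integer. l = 3 satisfies 0 ≤ l ≤ n−1 = 5. m_l = 2 lies in the range −l … +l (here −3 … 3). m_s = -1/2 is one of ±1/2.
All four constraints are satisfied.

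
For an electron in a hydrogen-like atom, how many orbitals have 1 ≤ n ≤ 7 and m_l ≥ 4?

10

Go shell by shell, enumerating (l, m_l) with m_l ≥ 4:
n=5 → 1; n=6 → 3; n=7 → 6.
Total orbitals: 1 + 3 + 6 = 10.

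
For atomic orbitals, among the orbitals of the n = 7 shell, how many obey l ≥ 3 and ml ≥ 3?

For n = 7, l ranges over 0 … 6.
Orbitals with l ≥ 3 and ml ≥ 3, by l: l=3 → 1; l=4 → 2; l=5 → 3; l=6 → 4.
Total orbitals: 1 + 2 + 3 + 4 = 10.

10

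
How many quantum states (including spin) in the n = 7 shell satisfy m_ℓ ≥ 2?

30

For n = 7, ℓ ranges over 0 … 6.
The (ℓ, m_ℓ) pairs meeting m_ℓ ≥ 2 give: ℓ=2 → 1; ℓ=3 → 2; ℓ=4 → 3; ℓ=5 → 4; ℓ=6 → 5.
Orbitals: 1 + 2 + 3 + 4 + 5 = 15. Each orbital carries two spin states, so 15 × 2 = 30 states.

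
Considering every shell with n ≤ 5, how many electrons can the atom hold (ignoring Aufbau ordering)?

Total orbitals = 1² + 2² + 3² + 4² + 5² = 55. Doubling for spin gives 110 electrons.

110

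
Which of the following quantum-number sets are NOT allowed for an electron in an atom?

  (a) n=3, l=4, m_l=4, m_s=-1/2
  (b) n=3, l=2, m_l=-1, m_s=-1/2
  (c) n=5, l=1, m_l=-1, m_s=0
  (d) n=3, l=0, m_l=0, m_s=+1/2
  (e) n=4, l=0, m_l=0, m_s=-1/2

(a) and (c)

(a) has l = 4 ≥ n = 3, violating 0 ≤ l ≤ n−1.
(c) has m_s = 0, but an electron's spin must be ±1/2.
The remaining sets (b), (d), (e) satisfy all four rules.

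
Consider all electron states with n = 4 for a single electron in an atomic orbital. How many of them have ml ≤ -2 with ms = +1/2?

3

For n = 4, l ranges over 0 … 3.
Per l-value: l=2 → 1; l=3 → 2.
Orbitals: 1 + 2 = 3. With ms fixed to a single value there is one state per orbital, giving 3 states.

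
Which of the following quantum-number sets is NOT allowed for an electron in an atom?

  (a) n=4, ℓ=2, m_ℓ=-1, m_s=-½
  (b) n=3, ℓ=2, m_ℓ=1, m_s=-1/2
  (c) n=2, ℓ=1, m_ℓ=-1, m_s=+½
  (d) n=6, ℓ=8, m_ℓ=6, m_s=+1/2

(d)

(d) has ℓ = 8 ≥ n = 6, violating 0 ≤ ℓ ≤ n−1.
The remaining sets (a), (b), (c) satisfy all four rules.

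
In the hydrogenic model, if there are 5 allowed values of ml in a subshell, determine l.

ml ranges over 2l+1 integers, so 2l+1 = 5 ⇒ l = 2.

l = 2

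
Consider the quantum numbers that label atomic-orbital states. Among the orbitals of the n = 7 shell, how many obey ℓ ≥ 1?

Per ℓ-value: ℓ=1 → 3; ℓ=2 → 5; ℓ=3 → 7; ℓ=4 → 9; ℓ=5 → 11; ℓ=6 → 13.
Total orbitals: 3 + 5 + 7 + 9 + 11 + 13 = 48.

48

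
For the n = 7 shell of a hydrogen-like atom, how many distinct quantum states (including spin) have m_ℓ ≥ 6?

2

For n = 7, ℓ ranges over 0 … 6.
Orbitals with m_ℓ ≥ 6, by ℓ: ℓ=6 → 1.
Orbitals: 1. Each orbital carries two spin states, so 1 × 2 = 2 states.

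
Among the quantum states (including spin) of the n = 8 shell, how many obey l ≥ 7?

Orbitals with l ≥ 7, by l: l=7 → 15.
Orbitals: 15. Each orbital carries two spin states, so 15 × 2 = 30 states.

30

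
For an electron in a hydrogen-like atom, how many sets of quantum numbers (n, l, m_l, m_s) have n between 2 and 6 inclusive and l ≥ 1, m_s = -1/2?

85

For each n in the range, tally the orbitals obeying l ≥ 1:
n=2 → 3; n=3 → 8; n=4 → 15; n=5 → 24; n=6 → 35.
Orbitals: 3 + 8 + 15 + 24 + 35 = 85. With m_s fixed to -1/2 there is one state per orbital, so 85 states.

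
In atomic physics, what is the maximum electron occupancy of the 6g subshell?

A subshell with ℓ = 4 has 2ℓ+1 = 9 orbitals, each holding 2 electrons (spin ±1/2), so 9 × 2 = 18.

18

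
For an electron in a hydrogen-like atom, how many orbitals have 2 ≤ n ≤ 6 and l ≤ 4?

79

Work shell by shell — for each n, count the (l, m_l) pairs that satisfy l ≤ 4:
n=2 → 4; n=3 → 9; n=4 → 16; n=5 → 25; n=6 → 25.
Total orbitals: 4 + 9 + 16 + 25 + 25 = 79.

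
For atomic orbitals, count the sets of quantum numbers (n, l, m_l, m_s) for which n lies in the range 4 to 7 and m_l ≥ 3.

40

Work shell by shell — for each n, count the (l, m_l) pairs that satisfy m_l ≥ 3:
n=4 → 1; n=5 → 3; n=6 → 6; n=7 → 10.
Orbitals: 1 + 3 + 6 + 10 = 20. Including both spin states (m_s = ±1/2) gives 2 × 20 = 40 states.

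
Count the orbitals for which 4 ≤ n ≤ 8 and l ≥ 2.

Treat each shell separately and count matching orbitals:
n=4 → 12; n=5 → 21; n=6 → 32; n=7 → 45; n=8 → 60.
Total orbitals: 12 + 21 + 32 + 45 + 60 = 170.

170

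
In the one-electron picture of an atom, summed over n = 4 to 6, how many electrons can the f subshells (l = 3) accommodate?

42

An f subshell (l = 3) exists for every n ≥ 4, so shells n = 4, 5, 6 each contribute one — 3 subshells.
Since each f subshell holds 2(2·3+1) = 14 electrons, the total is 3 × 14 = 42.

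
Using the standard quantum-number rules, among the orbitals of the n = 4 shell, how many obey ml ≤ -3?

Per l-value: l=3 → 1.
Total orbitals: 1.

1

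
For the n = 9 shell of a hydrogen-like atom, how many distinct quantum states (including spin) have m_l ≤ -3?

The n = 9 shell has l = 0 through 8; check each.
Contributions: l=3 → 1; l=4 → 2; l=5 → 3; l=6 → 4; l=7 → 5; l=8 → 6.
Orbitals: 1 + 2 + 3 + 4 + 5 + 6 = 21. Each orbital carries two spin states, so 21 × 2 = 42 states.

42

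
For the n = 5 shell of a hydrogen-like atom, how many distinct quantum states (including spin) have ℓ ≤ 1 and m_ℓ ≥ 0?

6

The n = 5 shell has ℓ = 0 through 4; check each.
The (ℓ, m_ℓ) pairs meeting ℓ ≤ 1 and m_ℓ ≥ 0 give: ℓ=0 → 1; ℓ=1 → 2.
Orbitals: 1 + 2 = 3. Each orbital carries two spin states, so 3 × 2 = 6 states.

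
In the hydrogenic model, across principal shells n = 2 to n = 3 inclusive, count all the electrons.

Shell n has n² orbitals: 2²=4 + 3²=9 = 13 orbitals.
Two spin states per orbital: 2 × 13 = 26 electrons.

26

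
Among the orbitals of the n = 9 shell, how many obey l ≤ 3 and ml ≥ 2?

3

With n = 9 the allowed l are 0, 1, …, 8.
The (l, ml) pairs meeting l ≤ 3 and ml ≥ 2 give: l=2 → 1; l=3 → 2.
Total orbitals: 1 + 2 = 3.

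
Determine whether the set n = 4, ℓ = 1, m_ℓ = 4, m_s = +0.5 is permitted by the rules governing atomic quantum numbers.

No

The magnetic quantum number must satisfy −ℓ ≤ m_ℓ ≤ ℓ. With ℓ = 1, m_ℓ can only be -1, 0, 1, so m_ℓ = 4 is forbidden.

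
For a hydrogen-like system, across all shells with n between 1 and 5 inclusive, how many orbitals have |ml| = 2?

Work shell by shell — for each n, count the (l, ml) pairs that satisfy |ml| = 2:
n=3 → 2; n=4 → 4; n=5 → 6.
Total orbitals: 2 + 4 + 6 = 12.

12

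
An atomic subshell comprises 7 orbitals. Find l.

l = 3 (f)

2l+1 = 7 gives l = 3.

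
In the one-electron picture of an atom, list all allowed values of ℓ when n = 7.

ℓ is an integer with 0 ≤ ℓ ≤ n−1, so for n = 7: ℓ = 0, 1, 2, 3, 4, 5, 6.

0, 1, 2, 3, 4, 5, 6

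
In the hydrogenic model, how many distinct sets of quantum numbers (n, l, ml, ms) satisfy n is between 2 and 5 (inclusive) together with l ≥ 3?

Treat each shell separately and count matching orbitals:
n=4 → 7; n=5 → 16.
Orbitals: 7 + 16 = 23. Including both spin states (ms = ±1/2) gives 2 × 23 = 46 states.

46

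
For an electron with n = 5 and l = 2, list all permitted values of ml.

ml takes every integer from −l to +l. With l = 2 that gives the 5 values -2, -1, 0, 1, 2.

-2, -1, 0, 1, 2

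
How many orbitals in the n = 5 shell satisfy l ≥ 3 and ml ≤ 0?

The (l, ml) pairs meeting l ≥ 3 and ml ≤ 0 give: l=3 → 4; l=4 → 5.
Total orbitals: 4 + 5 = 9.

9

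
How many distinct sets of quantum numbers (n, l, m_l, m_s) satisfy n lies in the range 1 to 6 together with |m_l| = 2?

For each n in the range, tally the orbitals obeying |m_l| = 2:
n=3 → 2; n=4 → 4; n=5 → 6; n=6 → 8.
Orbitals: 2 + 4 + 6 + 8 = 20. Including both spin states (m_s = ±1/2) gives 2 × 20 = 40 states.

40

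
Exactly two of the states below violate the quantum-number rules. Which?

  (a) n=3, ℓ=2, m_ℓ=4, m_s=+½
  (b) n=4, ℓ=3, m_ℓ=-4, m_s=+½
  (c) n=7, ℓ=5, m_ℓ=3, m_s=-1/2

(a) and (b)

(a) has |m_ℓ| = 4 > ℓ = 2, violating −ℓ ≤ m_ℓ ≤ ℓ.
(b) has |m_ℓ| = 4 > ℓ = 3, violating −ℓ ≤ m_ℓ ≤ ℓ.
The remaining set (c) satisfies all four rules.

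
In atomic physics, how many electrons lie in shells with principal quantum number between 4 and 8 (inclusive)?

380

Shell n has n² orbitals: 4²=16 + 5²=25 + 6²=36 + 7²=49 + 8²=64 = 190 orbitals.
Two spin states per orbital: 2 × 190 = 380 electrons.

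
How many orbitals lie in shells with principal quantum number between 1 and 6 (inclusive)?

Shell n has n² orbitals: 1²=1 + 2²=4 + 3²=9 + 4²=16 + 5²=25 + 6²=36 = 91 orbitals.

91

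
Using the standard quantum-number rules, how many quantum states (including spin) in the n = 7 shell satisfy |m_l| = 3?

16

The n = 7 shell has l = 0 through 6; check each.
Contributions: l=3 → 2; l=4 → 2; l=5 → 2; l=6 → 2.
Orbitals: 2 + 2 + 2 + 2 = 8. Each orbital carries two spin states, so 8 × 2 = 16 states.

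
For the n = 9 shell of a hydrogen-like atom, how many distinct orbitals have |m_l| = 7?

4

The n = 9 shell has l = 0 through 8; check each.
The (l, m_l) pairs meeting |m_l| = 7 give: l=7 → 2; l=8 → 2.
Total orbitals: 2 + 2 = 4.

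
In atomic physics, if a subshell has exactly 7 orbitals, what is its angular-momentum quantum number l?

l = 3

2l+1 = 7 gives l = 3.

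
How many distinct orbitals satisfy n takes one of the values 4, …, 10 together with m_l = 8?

Count contributing orbitals for each principal shell:
n=9 → 1; n=10 → 2.
Total orbitals: 1 + 2 = 3.

3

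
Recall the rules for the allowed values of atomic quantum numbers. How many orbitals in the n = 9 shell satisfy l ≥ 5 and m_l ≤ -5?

Go through l = 0, …, 8 (the values permitted for n = 9).
Contributions: l=5 → 1; l=6 → 2; l=7 → 3; l=8 → 4.
Total orbitals: 1 + 2 + 3 + 4 = 10.

10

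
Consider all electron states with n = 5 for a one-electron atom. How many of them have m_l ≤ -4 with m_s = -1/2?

1

Per l-value: l=4 → 1.
Orbitals: 1. With m_s fixed to a single value there is one state per orbital, giving 1 state.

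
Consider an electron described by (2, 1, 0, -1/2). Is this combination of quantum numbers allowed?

n = 2 is a positive integer. ℓ = 1 satisfies 0 ≤ ℓ ≤ n−1 = 1. m_ℓ = 0 lies in the range −ℓ … +ℓ (here −1 … 1). m_s = -1/2 is one of ±1/2.
All four constraints are satisfied.

Allowed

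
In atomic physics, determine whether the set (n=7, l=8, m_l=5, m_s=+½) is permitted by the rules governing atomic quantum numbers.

Invalid

The orbital quantum number must satisfy 0 ≤ l ≤ n−1. With n = 7 the allowed l values are 0, 1, 2, 3, 4, 5, 6, so l = 8 is out of range.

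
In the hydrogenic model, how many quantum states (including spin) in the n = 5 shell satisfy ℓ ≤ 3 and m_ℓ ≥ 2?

6

Per ℓ-value: ℓ=2 → 1; ℓ=3 → 2.
Orbitals: 1 + 2 = 3. Each orbital carries two spin states, so 3 × 2 = 6 states.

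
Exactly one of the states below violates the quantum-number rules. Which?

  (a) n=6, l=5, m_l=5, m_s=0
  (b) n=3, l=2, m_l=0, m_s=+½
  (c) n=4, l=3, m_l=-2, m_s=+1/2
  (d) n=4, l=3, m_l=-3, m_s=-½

(a) has m_s = 0, but an electron's spin must be ±1/2.
The remaining sets (b), (c), (d) satisfy all four rules.

(a)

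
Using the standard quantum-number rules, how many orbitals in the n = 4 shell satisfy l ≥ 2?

12

For n = 4, l ranges over 0 … 3.
Orbitals with l ≥ 2, by l: l=2 → 5; l=3 → 7.
Total orbitals: 5 + 7 = 12.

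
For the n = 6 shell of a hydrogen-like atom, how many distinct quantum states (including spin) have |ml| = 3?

For n = 6, l ranges over 0 … 5.
Orbitals with |ml| = 3, by l: l=3 → 2; l=4 → 2; l=5 → 2.
Orbitals: 2 + 2 + 2 = 6. Each orbital carries two spin states, so 6 × 2 = 12 states.

12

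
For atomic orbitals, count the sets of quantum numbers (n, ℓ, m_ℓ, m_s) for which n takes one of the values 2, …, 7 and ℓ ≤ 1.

Count contributing orbitals for each principal shell:
n=2 → 4; n=3 → 4; n=4 → 4; n=5 → 4; n=6 → 4; n=7 → 4.
Orbitals: 4 + 4 + 4 + 4 + 4 + 4 = 24. Including both spin states (m_s = ±1/2) gives 2 × 24 = 48 states.

48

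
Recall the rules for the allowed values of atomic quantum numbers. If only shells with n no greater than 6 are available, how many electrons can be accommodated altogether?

Total orbitals = 1² + 2² + 3² + 4² + 5² + 6² = 91. Doubling for spin gives 182 electrons.

182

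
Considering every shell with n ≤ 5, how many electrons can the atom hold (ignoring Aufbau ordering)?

110

Total orbitals = 1² + 2² + 3² + 4² + 5² = 55. Doubling for spin gives 110 electrons.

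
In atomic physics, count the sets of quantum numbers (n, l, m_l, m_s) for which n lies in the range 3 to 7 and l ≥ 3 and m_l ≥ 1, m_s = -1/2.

For each n in the range, tally the orbitals obeying l ≥ 3 and m_l ≥ 1:
n=4 → 3; n=5 → 7; n=6 → 12; n=7 → 18.
Orbitals: 3 + 7 + 12 + 18 = 40. With m_s fixed to -1/2 there is one state per orbital, so 40 states.

40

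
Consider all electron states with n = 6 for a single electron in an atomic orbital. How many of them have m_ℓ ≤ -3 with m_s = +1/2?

The n = 6 shell has ℓ = 0 through 5; check each.
Contributions: ℓ=3 → 1; ℓ=4 → 2; ℓ=5 → 3.
Orbitals: 1 + 2 + 3 = 6. With m_s fixed to a single value there is one state per orbital, giving 6 states.

6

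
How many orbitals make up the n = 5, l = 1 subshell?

A subshell has 2l+1 orbitals; with l = 1, that's 3.

3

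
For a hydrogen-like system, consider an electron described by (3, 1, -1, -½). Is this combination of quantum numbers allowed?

Valid

n = 3 is a positive integer. l = 1 satisfies 0 ≤ l ≤ n−1 = 2. m_l = -1 lies in the range −l … +l (here −1 … 1). m_s = -1/2 is one of ±1/2.
All four constraints are satisfied.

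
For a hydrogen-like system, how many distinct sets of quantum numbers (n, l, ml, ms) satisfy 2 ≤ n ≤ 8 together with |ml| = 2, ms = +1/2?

42

Treat each shell separately and count matching orbitals:
n=3 → 2; n=4 → 4; n=5 → 6; n=6 → 8; n=7 → 10; n=8 → 12.
Orbitals: 2 + 4 + 6 + 8 + 10 + 12 = 42. With ms fixed to +1/2 there is one state per orbital, so 42 states.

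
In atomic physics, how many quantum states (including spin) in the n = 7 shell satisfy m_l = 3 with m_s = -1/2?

Go through l = 0, …, 6 (the values permitted for n = 7).
Orbitals with m_l = 3, by l: l=3 → 1; l=4 → 1; l=5 → 1; l=6 → 1.
Orbitals: 1 + 1 + 1 + 1 = 4. With m_s fixed to a single value there is one state per orbital, giving 4 states.

4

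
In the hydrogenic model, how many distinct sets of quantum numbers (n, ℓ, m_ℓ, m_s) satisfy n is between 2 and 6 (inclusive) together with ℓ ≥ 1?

Per-shell orbital counts meeting the constraint:
n=2 → 3; n=3 → 8; n=4 → 15; n=5 → 24; n=6 → 35.
Orbitals: 3 + 8 + 15 + 24 + 35 = 85. Including both spin states (m_s = ±1/2) gives 2 × 85 = 170 states.

170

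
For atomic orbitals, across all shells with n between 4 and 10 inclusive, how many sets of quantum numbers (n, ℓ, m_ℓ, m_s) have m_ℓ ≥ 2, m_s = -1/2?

For each n in the range, tally the orbitals obeying m_ℓ ≥ 2:
n=4 → 3; n=5 → 6; n=6 → 10; n=7 → 15; n=8 → 21; n=9 → 28; n=10 → 36.
Orbitals: 3 + 6 + 10 + 15 + 21 + 28 + 36 = 119. With m_s fixed to -1/2 there is one state per orbital, so 119 states.

119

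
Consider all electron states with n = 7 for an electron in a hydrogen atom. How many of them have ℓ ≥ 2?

90

For n = 7, ℓ ranges over 0 … 6.
Per ℓ-value: ℓ=2 → 5; ℓ=3 → 7; ℓ=4 → 9; ℓ=5 → 11; ℓ=6 → 13.
Orbitals: 5 + 7 + 9 + 11 + 13 = 45. Each orbital carries two spin states, so 45 × 2 = 90 states.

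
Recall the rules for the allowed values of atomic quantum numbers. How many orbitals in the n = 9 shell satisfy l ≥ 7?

With n = 9 the allowed l are 0, 1, …, 8.
The (l, ml) pairs meeting l ≥ 7 give: l=7 → 15; l=8 → 17.
Total orbitals: 15 + 17 = 32.

32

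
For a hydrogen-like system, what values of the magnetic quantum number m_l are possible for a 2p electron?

The 2p subshell has l = 1, and m_l takes every integer from −l to +l. With l = 1 that gives the 3 values -1, 0, 1.

-1, 0, 1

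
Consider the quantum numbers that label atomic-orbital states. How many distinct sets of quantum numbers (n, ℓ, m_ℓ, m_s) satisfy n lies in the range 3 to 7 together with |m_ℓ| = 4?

24

Per-shell orbital counts meeting the constraint:
n=5 → 2; n=6 → 4; n=7 → 6.
Orbitals: 2 + 4 + 6 = 12. Including both spin states (m_s = ±1/2) gives 2 × 12 = 24 states.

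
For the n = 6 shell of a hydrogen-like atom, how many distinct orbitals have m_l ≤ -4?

3

For n = 6, l ranges over 0 … 5.
Contributions: l=4 → 1; l=5 → 2.
Total orbitals: 1 + 2 = 3.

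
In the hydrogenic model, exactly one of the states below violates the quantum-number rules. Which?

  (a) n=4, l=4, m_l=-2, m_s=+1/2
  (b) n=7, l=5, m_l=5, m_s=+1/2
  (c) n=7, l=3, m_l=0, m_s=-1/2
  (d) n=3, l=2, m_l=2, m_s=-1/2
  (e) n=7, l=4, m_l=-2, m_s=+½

(a)

(a) has l = 4 ≥ n = 4, violating 0 ≤ l ≤ n−1.
The remaining sets (b), (c), (d), (e) satisfy all four rules.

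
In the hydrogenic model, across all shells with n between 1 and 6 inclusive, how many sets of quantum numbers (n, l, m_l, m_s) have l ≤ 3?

Count contributing orbitals for each principal shell:
n=1 → 1; n=2 → 4; n=3 → 9; n=4 → 16; n=5 → 16; n=6 → 16.
Orbitals: 1 + 4 + 9 + 16 + 16 + 16 = 62. Including both spin states (m_s = ±1/2) gives 2 × 62 = 124 states.

124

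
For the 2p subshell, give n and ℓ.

n = 2, ℓ = 1

The leading integer gives n = 2; the letter 'p' means ℓ = 1.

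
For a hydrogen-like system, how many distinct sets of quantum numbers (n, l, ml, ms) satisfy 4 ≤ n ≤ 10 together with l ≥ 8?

Work shell by shell — for each n, count the (l, ml) pairs that satisfy l ≥ 8:
n=9 → 17; n=10 → 36.
Orbitals: 17 + 36 = 53. Including both spin states (ms = ±1/2) gives 2 × 53 = 106 states.

106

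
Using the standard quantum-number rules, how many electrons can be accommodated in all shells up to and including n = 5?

Total orbitals = 1² + 2² + 3² + 4² + 5² = 55. Doubling for spin gives 110 electrons.

110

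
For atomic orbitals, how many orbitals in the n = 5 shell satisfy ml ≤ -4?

1

With n = 5 the allowed l are 0, 1, …, 4.
The (l, ml) pairs meeting ml ≤ -4 give: l=4 → 1.
Total orbitals: 1.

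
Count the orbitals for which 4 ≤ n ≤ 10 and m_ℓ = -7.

Work shell by shell — for each n, count the (ℓ, m_ℓ) pairs that satisfy m_ℓ = -7:
n=8 → 1; n=9 → 2; n=10 → 3.
Total orbitals: 1 + 2 + 3 = 6.

6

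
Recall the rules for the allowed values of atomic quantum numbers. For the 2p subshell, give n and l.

n = 2, l = 1

The leading integer gives n = 2; the letter 'p' means l = 1.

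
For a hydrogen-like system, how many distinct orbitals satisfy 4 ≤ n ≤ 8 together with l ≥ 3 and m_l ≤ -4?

20

Count contributing orbitals for each principal shell:
n=5 → 1; n=6 → 3; n=7 → 6; n=8 → 10.
Total orbitals: 1 + 3 + 6 + 10 = 20.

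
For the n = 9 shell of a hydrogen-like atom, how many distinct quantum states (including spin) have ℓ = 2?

Per ℓ-value: ℓ=2 → 5.
Orbitals: 5. Each orbital carries two spin states, so 5 × 2 = 10 states.

10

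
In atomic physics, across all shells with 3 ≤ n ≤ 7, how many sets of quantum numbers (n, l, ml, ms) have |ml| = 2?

Treat each shell separately and count matching orbitals:
n=3 → 2; n=4 → 4; n=5 → 6; n=6 → 8; n=7 → 10.
Orbitals: 2 + 4 + 6 + 8 + 10 = 30. Including both spin states (ms = ±1/2) gives 2 × 30 = 60 states.

60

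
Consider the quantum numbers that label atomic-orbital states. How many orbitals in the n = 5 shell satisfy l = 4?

9

The n = 5 shell has l = 0 through 4; check each.
Per l-value: l=4 → 9.
Total orbitals: 9.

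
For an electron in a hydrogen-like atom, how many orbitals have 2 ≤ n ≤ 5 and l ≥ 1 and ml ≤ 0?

30

Treat each shell separately and count matching orbitals:
n=2 → 2; n=3 → 5; n=4 → 9; n=5 → 14.
Total orbitals: 2 + 5 + 9 + 14 = 30.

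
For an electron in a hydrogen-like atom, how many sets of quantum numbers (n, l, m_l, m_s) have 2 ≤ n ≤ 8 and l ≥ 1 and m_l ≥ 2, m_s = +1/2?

56

For each n in the range, tally the orbitals obeying l ≥ 1 and m_l ≥ 2:
n=3 → 1; n=4 → 3; n=5 → 6; n=6 → 10; n=7 → 15; n=8 → 21.
Orbitals: 1 + 3 + 6 + 10 + 15 + 21 = 56. With m_s fixed to +1/2 there is one state per orbital, so 56 states.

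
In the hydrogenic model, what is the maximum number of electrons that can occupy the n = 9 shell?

162

A shell holds 2n² electrons: 2 × 9² = 2 × 81 = 162.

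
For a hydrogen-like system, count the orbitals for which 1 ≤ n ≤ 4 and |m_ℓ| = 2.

Per-shell orbital counts meeting the constraint:
n=3 → 2; n=4 → 4.
Total orbitals: 2 + 4 = 6.

6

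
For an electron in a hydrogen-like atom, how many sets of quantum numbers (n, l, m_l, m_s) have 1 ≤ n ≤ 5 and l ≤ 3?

Count contributing orbitals for each principal shell:
n=1 → 1; n=2 → 4; n=3 → 9; n=4 → 16; n=5 → 16.
Orbitals: 1 + 4 + 9 + 16 + 16 = 46. Including both spin states (m_s = ±1/2) gives 2 × 46 = 92 states.

92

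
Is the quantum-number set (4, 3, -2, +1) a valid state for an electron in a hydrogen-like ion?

No

The spin quantum number for an electron can only be m_s = +1/2 or −1/2; m_s = +1 is not one of those.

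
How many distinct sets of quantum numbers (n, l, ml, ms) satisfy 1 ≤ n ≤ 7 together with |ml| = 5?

Go shell by shell, enumerating (l, ml) with |ml| = 5:
n=6 → 2; n=7 → 4.
Orbitals: 2 + 4 = 6. Including both spin states (ms = ±1/2) gives 2 × 6 = 12 states.

12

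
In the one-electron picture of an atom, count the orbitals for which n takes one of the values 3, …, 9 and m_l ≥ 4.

Count contributing orbitals for each principal shell:
n=5 → 1; n=6 → 3; n=7 → 6; n=8 → 10; n=9 → 15.
Total orbitals: 1 + 3 + 6 + 10 + 15 = 35.

35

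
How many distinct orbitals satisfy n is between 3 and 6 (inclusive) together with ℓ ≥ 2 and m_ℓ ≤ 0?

40

For each n in the range, tally the orbitals obeying ℓ ≥ 2 and m_ℓ ≤ 0:
n=3 → 3; n=4 → 7; n=5 → 12; n=6 → 18.
Total orbitals: 3 + 7 + 12 + 18 = 40.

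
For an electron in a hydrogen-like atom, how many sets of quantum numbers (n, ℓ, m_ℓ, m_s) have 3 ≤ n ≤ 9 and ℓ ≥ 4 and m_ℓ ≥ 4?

Work shell by shell — for each n, count the (ℓ, m_ℓ) pairs that satisfy ℓ ≥ 4 and m_ℓ ≥ 4:
n=5 → 1; n=6 → 3; n=7 → 6; n=8 → 10; n=9 → 15.
Orbitals: 1 + 3 + 6 + 10 + 15 = 35. Including both spin states (m_s = ±1/2) gives 2 × 35 = 70 states.

70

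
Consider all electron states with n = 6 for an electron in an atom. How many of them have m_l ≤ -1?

Orbitals with m_l ≤ -1, by l: l=1 → 1; l=2 → 2; l=3 → 3; l=4 → 4; l=5 → 5.
Orbitals: 1 + 2 + 3 + 4 + 5 = 15. Each orbital carries two spin states, so 15 × 2 = 30 states.

30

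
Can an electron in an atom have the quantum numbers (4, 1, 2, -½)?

The magnetic quantum number must satisfy −ℓ ≤ m_ℓ ≤ ℓ. With ℓ = 1, m_ℓ can only be -1, 0, 1, so m_ℓ = 2 is forbidden.

Not allowed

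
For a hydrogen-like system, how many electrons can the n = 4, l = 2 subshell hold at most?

10

A subshell with l = 2 has 2l+1 = 5 orbitals, each holding 2 electrons (spin ±1/2), so 5 × 2 = 10.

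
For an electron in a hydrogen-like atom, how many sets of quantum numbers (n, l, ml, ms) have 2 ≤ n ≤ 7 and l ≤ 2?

98

For each n in the range, tally the orbitals obeying l ≤ 2:
n=2 → 4; n=3 → 9; n=4 → 9; n=5 → 9; n=6 → 9; n=7 → 9.
Orbitals: 4 + 9 + 9 + 9 + 9 + 9 = 49. Including both spin states (ms = ±1/2) gives 2 × 49 = 98 states.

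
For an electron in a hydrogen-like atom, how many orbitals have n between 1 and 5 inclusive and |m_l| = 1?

Treat each shell separately and count matching orbitals:
n=2 → 2; n=3 → 4; n=4 → 6; n=5 → 8.
Total orbitals: 2 + 4 + 6 + 8 = 20.

20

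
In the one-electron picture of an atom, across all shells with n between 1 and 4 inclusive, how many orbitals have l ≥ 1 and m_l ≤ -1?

Work shell by shell — for each n, count the (l, m_l) pairs that satisfy l ≥ 1 and m_l ≤ -1:
n=2 → 1; n=3 → 3; n=4 → 6.
Total orbitals: 1 + 3 + 6 = 10.

10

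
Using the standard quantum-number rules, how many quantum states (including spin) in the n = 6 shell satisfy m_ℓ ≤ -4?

For n = 6, ℓ ranges over 0 … 5.
The (ℓ, m_ℓ) pairs meeting m_ℓ ≤ -4 give: ℓ=4 → 1; ℓ=5 → 2.
Orbitals: 1 + 2 = 3. Each orbital carries two spin states, so 3 × 2 = 6 states.

6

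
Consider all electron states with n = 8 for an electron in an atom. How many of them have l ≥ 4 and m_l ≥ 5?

The n = 8 shell has l = 0 through 7; check each.
The (l, m_l) pairs meeting l ≥ 4 and m_l ≥ 5 give: l=5 → 1; l=6 → 2; l=7 → 3.
Orbitals: 1 + 2 + 3 = 6. Each orbital carries two spin states, so 6 × 2 = 12 states.

12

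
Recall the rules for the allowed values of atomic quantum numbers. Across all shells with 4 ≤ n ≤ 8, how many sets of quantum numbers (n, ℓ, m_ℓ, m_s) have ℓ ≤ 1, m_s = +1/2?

Count contributing orbitals for each principal shell:
n=4 → 4; n=5 → 4; n=6 → 4; n=7 → 4; n=8 → 4.
Orbitals: 4 + 4 + 4 + 4 + 4 = 20. With m_s fixed to +1/2 there is one state per orbital, so 20 states.

20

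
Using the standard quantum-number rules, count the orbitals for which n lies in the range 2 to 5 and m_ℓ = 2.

6

Work shell by shell — for each n, count the (ℓ, m_ℓ) pairs that satisfy m_ℓ = 2:
n=3 → 1; n=4 → 2; n=5 → 3.
Total orbitals: 1 + 2 + 3 = 6.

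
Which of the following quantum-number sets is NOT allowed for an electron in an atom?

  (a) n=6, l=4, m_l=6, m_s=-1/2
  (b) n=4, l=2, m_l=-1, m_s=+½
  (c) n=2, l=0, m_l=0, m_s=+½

(a)

(a) has |m_l| = 6 > l = 4, violating −l ≤ m_l ≤ l.
The remaining sets (b), (c) satisfy all four rules.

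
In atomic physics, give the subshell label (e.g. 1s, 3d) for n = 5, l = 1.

l = 1 corresponds to the letter 'p', so the subshell is 5p.

5p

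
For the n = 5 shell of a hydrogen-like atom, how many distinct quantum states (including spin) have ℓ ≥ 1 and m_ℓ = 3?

The n = 5 shell has ℓ = 0 through 4; check each.
Contributions: ℓ=3 → 1; ℓ=4 → 1.
Orbitals: 1 + 1 = 2. Each orbital carries two spin states, so 2 × 2 = 4 states.

4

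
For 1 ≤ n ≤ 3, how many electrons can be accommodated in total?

Total orbitals = 1² + 2² + 3² = 14. Doubling for spin gives 28 electrons.

28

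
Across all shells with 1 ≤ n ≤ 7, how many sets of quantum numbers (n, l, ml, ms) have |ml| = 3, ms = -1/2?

20

Per-shell orbital counts meeting the constraint:
n=4 → 2; n=5 → 4; n=6 → 6; n=7 → 8.
Orbitals: 2 + 4 + 6 + 8 = 20. With ms fixed to -1/2 there is one state per orbital, so 20 states.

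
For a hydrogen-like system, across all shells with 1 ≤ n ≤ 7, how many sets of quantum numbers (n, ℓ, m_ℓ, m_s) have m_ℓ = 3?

For each n in the range, tally the orbitals obeying m_ℓ = 3:
n=4 → 1; n=5 → 2; n=6 → 3; n=7 → 4.
Orbitals: 1 + 2 + 3 + 4 = 10. Including both spin states (m_s = ±1/2) gives 2 × 10 = 20 states.

20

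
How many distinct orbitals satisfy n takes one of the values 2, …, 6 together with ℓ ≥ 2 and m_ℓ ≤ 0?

Per-shell orbital counts meeting the constraint:
n=3 → 3; n=4 → 7; n=5 → 12; n=6 → 18.
Total orbitals: 3 + 7 + 12 + 18 = 40.

40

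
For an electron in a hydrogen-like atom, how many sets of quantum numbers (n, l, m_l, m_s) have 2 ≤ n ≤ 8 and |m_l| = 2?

84

Count contributing orbitals for each principal shell:
n=3 → 2; n=4 → 4; n=5 → 6; n=6 → 8; n=7 → 10; n=8 → 12.
Orbitals: 2 + 4 + 6 + 8 + 10 + 12 = 42. Including both spin states (m_s = ±1/2) gives 2 × 42 = 84 states.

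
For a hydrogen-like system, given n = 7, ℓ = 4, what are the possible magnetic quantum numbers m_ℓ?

-4, -3, -2, -1, 0, 1, 2, 3, 4

m_ℓ takes every integer from −ℓ to +ℓ. With ℓ = 4 that gives the 9 values -4, -3, -2, -1, 0, 1, 2, 3, 4.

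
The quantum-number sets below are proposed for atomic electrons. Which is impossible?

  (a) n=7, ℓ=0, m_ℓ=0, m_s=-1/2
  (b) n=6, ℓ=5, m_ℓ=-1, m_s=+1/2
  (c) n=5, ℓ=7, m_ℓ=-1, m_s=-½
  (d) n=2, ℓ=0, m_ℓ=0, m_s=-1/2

(c) has ℓ = 7 ≥ n = 5, violating 0 ≤ ℓ ≤ n−1.
The remaining sets (a), (b), (d) satisfy all four rules.

(c)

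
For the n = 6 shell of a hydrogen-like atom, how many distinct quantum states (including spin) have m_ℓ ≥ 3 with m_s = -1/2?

6

The (ℓ, m_ℓ) pairs meeting m_ℓ ≥ 3 give: ℓ=3 → 1; ℓ=4 → 2; ℓ=5 → 3.
Orbitals: 1 + 2 + 3 = 6. With m_s fixed to a single value there is one state per orbital, giving 6 states.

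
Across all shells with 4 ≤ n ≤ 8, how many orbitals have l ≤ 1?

20

Per-shell orbital counts meeting the constraint:
n=4 → 4; n=5 → 4; n=6 → 4; n=7 → 4; n=8 → 4.
Total orbitals: 4 + 4 + 4 + 4 + 4 = 20.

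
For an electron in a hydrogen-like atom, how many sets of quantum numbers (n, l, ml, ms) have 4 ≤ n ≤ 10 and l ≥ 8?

For each n in the range, tally the orbitals obeying l ≥ 8:
n=9 → 17; n=10 → 36.
Orbitals: 17 + 36 = 53. Including both spin states (ms = ±1/2) gives 2 × 53 = 106 states.

106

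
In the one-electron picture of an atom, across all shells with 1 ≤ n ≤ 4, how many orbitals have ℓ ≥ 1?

Count contributing orbitals for each principal shell:
n=2 → 3; n=3 → 8; n=4 → 15.
Total orbitals: 3 + 8 + 15 = 26.

26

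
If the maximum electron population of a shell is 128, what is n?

2n² = 128 ⇒ n² = 64 ⇒ n = 8.

n = 8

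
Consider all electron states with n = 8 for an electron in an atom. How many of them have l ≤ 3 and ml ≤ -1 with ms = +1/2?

Orbitals with l ≤ 3 and ml ≤ -1, by l: l=1 → 1; l=2 → 2; l=3 → 3.
Orbitals: 1 + 2 + 3 = 6. With ms fixed to a single value there is one state per orbital, giving 6 states.

6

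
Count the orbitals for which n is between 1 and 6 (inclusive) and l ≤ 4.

80

For each n in the range, tally the orbitals obeying l ≤ 4:
n=1 → 1; n=2 → 4; n=3 → 9; n=4 → 16; n=5 → 25; n=6 → 25.
Total orbitals: 1 + 4 + 9 + 16 + 25 + 25 = 80.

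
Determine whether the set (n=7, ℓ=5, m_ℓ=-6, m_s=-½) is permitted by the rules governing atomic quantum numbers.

The magnetic quantum number must satisfy −ℓ ≤ m_ℓ ≤ ℓ. With ℓ = 5, m_ℓ can only be -5, -4, -3, -2, -1, 0, 1, 2, 3, 4, 5, so m_ℓ = -6 is forbidden.

No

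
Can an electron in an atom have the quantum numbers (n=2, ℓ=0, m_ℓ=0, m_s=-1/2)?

n = 2 is a positive integer. ℓ = 0 satisfies 0 ≤ ℓ ≤ n−1 = 1. m_ℓ = 0 lies in the range −ℓ … +ℓ (here 0). m_s = -1/2 is one of ±1/2.
All four constraints are satisfied.

Allowed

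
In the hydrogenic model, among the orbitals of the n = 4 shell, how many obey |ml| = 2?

Orbitals with |ml| = 2, by l: l=2 → 2; l=3 → 2.
Total orbitals: 2 + 2 = 4.

4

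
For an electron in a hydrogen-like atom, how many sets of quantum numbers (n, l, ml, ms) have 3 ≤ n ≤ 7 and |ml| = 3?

40

Per-shell orbital counts meeting the constraint:
n=4 → 2; n=5 → 4; n=6 → 6; n=7 → 8.
Orbitals: 2 + 4 + 6 + 8 = 20. Including both spin states (ms = ±1/2) gives 2 × 20 = 40 states.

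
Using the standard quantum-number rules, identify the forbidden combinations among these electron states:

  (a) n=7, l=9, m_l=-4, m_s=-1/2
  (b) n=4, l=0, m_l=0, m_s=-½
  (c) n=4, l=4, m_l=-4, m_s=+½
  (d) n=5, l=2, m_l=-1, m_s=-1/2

(a) has l = 9 ≥ n = 7, violating 0 ≤ l ≤ n−1.
(c) has l = 4 ≥ n = 4, violating 0 ≤ l ≤ n−1.
The remaining sets (b), (d) satisfy all four rules.

(a) and (c)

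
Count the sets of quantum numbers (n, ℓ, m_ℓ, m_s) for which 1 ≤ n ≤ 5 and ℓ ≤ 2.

Count contributing orbitals for each principal shell:
n=1 → 1; n=2 → 4; n=3 → 9; n=4 → 9; n=5 → 9.
Orbitals: 1 + 4 + 9 + 9 + 9 = 32. Including both spin states (m_s = ±1/2) gives 2 × 32 = 64 states.

64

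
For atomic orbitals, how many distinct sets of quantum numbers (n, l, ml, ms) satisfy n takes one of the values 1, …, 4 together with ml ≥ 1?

20

Work shell by shell — for each n, count the (l, ml) pairs that satisfy ml ≥ 1:
n=2 → 1; n=3 → 3; n=4 → 6.
Orbitals: 1 + 3 + 6 = 10. Including both spin states (ms = ±1/2) gives 2 × 10 = 20 states.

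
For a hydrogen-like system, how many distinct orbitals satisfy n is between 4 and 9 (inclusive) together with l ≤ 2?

54

Per-shell orbital counts meeting the constraint:
n=4 → 9; n=5 → 9; n=6 → 9; n=7 → 9; n=8 → 9; n=9 → 9.
Total orbitals: 9 + 9 + 9 + 9 + 9 + 9 = 54.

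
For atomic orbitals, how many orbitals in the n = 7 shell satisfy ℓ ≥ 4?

With n = 7 the allowed ℓ are 0, 1, …, 6.
The (ℓ, m_ℓ) pairs meeting ℓ ≥ 4 give: ℓ=4 → 9; ℓ=5 → 11; ℓ=6 → 13.
Total orbitals: 9 + 11 + 13 = 33.

33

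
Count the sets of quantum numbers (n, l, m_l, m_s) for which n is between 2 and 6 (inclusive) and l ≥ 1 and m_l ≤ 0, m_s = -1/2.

Go shell by shell, enumerating (l, m_l) with l ≥ 1 and m_l ≤ 0:
n=2 → 2; n=3 → 5; n=4 → 9; n=5 → 14; n=6 → 20.
Orbitals: 2 + 5 + 9 + 14 + 20 = 50. With m_s fixed to -1/2 there is one state per orbital, so 50 states.

50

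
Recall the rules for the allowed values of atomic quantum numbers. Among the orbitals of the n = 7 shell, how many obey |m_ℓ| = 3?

Go through ℓ = 0, …, 6 (the values permitted for n = 7).
Orbitals with |m_ℓ| = 3, by ℓ: ℓ=3 → 2; ℓ=4 → 2; ℓ=5 → 2; ℓ=6 → 2.
Total orbitals: 2 + 2 + 2 + 2 = 8.

8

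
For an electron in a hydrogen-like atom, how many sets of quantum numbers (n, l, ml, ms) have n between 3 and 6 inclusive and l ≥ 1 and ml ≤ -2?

Count contributing orbitals for each principal shell:
n=3 → 1; n=4 → 3; n=5 → 6; n=6 → 10.
Orbitals: 1 + 3 + 6 + 10 = 20. Including both spin states (ms = ±1/2) gives 2 × 20 = 40 states.

40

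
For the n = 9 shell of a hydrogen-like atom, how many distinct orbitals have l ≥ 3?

With n = 9 the allowed l are 0, 1, …, 8.
Per l-value: l=3 → 7; l=4 → 9; l=5 → 11; l=6 → 13; l=7 → 15; l=8 → 17.
Total orbitals: 7 + 9 + 11 + 13 + 15 + 17 = 72.

72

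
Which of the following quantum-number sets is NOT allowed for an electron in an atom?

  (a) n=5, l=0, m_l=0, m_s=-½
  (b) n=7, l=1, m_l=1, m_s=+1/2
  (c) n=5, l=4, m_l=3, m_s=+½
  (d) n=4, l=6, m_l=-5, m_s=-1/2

(d)

(d) has l = 6 ≥ n = 4, violating 0 ≤ l ≤ n−1.
The remaining sets (a), (b), (c) satisfy all four rules.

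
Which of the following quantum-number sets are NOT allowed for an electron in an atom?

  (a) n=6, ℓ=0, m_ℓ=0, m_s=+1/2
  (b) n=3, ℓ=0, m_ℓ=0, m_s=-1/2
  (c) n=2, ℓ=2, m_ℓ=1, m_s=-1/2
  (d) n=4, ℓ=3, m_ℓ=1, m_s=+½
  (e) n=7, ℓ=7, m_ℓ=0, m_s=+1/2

(c) and (e)

(c) has ℓ = 2 ≥ n = 2, violating 0 ≤ ℓ ≤ n−1.
(e) has ℓ = 7 ≥ n = 7, violating 0 ≤ ℓ ≤ n−1.
The remaining sets (a), (b), (d) satisfy all four rules.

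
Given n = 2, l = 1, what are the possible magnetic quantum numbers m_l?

-1, 0, 1

m_l takes every integer from −l to +l. With l = 1 that gives the 3 values -1, 0, 1.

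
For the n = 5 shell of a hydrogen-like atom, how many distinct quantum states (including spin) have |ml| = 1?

Go through l = 0, …, 4 (the values permitted for n = 5).
Orbitals with |ml| = 1, by l: l=1 → 2; l=2 → 2; l=3 → 2; l=4 → 2.
Orbitals: 2 + 2 + 2 + 2 = 8. Each orbital carries two spin states, so 8 × 2 = 16 states.

16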